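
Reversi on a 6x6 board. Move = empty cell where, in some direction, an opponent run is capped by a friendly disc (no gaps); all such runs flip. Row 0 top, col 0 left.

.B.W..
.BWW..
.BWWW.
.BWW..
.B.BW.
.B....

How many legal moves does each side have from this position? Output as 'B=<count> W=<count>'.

Answer: B=6 W=9

Derivation:
-- B to move --
(0,2): no bracket -> illegal
(0,4): flips 2 -> legal
(1,4): flips 4 -> legal
(1,5): no bracket -> illegal
(2,5): flips 3 -> legal
(3,4): flips 4 -> legal
(3,5): no bracket -> illegal
(4,2): no bracket -> illegal
(4,5): flips 1 -> legal
(5,3): no bracket -> illegal
(5,4): no bracket -> illegal
(5,5): flips 3 -> legal
B mobility = 6
-- W to move --
(0,0): flips 1 -> legal
(0,2): no bracket -> illegal
(1,0): flips 2 -> legal
(2,0): flips 1 -> legal
(3,0): flips 2 -> legal
(3,4): no bracket -> illegal
(4,0): flips 1 -> legal
(4,2): flips 1 -> legal
(5,0): flips 1 -> legal
(5,2): no bracket -> illegal
(5,3): flips 1 -> legal
(5,4): flips 1 -> legal
W mobility = 9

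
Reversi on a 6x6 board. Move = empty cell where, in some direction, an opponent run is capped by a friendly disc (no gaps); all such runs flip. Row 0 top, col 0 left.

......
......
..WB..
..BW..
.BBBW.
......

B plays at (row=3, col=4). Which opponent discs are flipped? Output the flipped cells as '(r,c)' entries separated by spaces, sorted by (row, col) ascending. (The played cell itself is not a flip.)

Dir NW: first cell 'B' (not opp) -> no flip
Dir N: first cell '.' (not opp) -> no flip
Dir NE: first cell '.' (not opp) -> no flip
Dir W: opp run (3,3) capped by B -> flip
Dir E: first cell '.' (not opp) -> no flip
Dir SW: first cell 'B' (not opp) -> no flip
Dir S: opp run (4,4), next='.' -> no flip
Dir SE: first cell '.' (not opp) -> no flip

Answer: (3,3)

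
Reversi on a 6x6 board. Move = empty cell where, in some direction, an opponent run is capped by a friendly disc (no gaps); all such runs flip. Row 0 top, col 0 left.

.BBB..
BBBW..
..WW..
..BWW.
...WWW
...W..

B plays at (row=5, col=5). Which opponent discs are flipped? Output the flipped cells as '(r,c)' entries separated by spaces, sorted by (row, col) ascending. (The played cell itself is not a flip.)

Answer: (2,2) (3,3) (4,4)

Derivation:
Dir NW: opp run (4,4) (3,3) (2,2) capped by B -> flip
Dir N: opp run (4,5), next='.' -> no flip
Dir NE: edge -> no flip
Dir W: first cell '.' (not opp) -> no flip
Dir E: edge -> no flip
Dir SW: edge -> no flip
Dir S: edge -> no flip
Dir SE: edge -> no flip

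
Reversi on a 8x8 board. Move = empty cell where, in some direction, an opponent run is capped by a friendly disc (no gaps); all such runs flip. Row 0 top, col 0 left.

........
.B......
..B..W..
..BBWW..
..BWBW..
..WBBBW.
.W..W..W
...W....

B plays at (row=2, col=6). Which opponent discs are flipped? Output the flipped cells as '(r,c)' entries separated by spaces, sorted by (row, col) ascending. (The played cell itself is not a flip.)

Answer: (3,5)

Derivation:
Dir NW: first cell '.' (not opp) -> no flip
Dir N: first cell '.' (not opp) -> no flip
Dir NE: first cell '.' (not opp) -> no flip
Dir W: opp run (2,5), next='.' -> no flip
Dir E: first cell '.' (not opp) -> no flip
Dir SW: opp run (3,5) capped by B -> flip
Dir S: first cell '.' (not opp) -> no flip
Dir SE: first cell '.' (not opp) -> no flip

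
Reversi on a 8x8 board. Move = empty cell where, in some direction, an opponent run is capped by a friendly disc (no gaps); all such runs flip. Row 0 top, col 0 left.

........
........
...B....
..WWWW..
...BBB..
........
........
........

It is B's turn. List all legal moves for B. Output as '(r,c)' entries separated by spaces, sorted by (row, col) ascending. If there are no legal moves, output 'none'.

Answer: (2,1) (2,2) (2,4) (2,5) (2,6) (4,1)

Derivation:
(2,1): flips 1 -> legal
(2,2): flips 1 -> legal
(2,4): flips 1 -> legal
(2,5): flips 2 -> legal
(2,6): flips 1 -> legal
(3,1): no bracket -> illegal
(3,6): no bracket -> illegal
(4,1): flips 1 -> legal
(4,2): no bracket -> illegal
(4,6): no bracket -> illegal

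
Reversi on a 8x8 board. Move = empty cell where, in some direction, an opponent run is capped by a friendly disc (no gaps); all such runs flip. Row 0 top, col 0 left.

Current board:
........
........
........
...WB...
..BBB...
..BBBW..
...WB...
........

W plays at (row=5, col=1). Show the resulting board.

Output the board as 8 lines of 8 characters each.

Place W at (5,1); scan 8 dirs for brackets.
Dir NW: first cell '.' (not opp) -> no flip
Dir N: first cell '.' (not opp) -> no flip
Dir NE: opp run (4,2) capped by W -> flip
Dir W: first cell '.' (not opp) -> no flip
Dir E: opp run (5,2) (5,3) (5,4) capped by W -> flip
Dir SW: first cell '.' (not opp) -> no flip
Dir S: first cell '.' (not opp) -> no flip
Dir SE: first cell '.' (not opp) -> no flip
All flips: (4,2) (5,2) (5,3) (5,4)

Answer: ........
........
........
...WB...
..WBB...
.WWWWW..
...WB...
........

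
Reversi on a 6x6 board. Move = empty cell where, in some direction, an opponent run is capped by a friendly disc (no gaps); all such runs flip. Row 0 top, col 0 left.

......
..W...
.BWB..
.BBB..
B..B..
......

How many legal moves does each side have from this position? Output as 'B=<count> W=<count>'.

Answer: B=5 W=6

Derivation:
-- B to move --
(0,1): flips 1 -> legal
(0,2): flips 2 -> legal
(0,3): flips 1 -> legal
(1,1): flips 1 -> legal
(1,3): flips 1 -> legal
B mobility = 5
-- W to move --
(1,0): no bracket -> illegal
(1,1): no bracket -> illegal
(1,3): no bracket -> illegal
(1,4): no bracket -> illegal
(2,0): flips 1 -> legal
(2,4): flips 1 -> legal
(3,0): flips 1 -> legal
(3,4): flips 1 -> legal
(4,1): no bracket -> illegal
(4,2): flips 1 -> legal
(4,4): flips 1 -> legal
(5,0): no bracket -> illegal
(5,1): no bracket -> illegal
(5,2): no bracket -> illegal
(5,3): no bracket -> illegal
(5,4): no bracket -> illegal
W mobility = 6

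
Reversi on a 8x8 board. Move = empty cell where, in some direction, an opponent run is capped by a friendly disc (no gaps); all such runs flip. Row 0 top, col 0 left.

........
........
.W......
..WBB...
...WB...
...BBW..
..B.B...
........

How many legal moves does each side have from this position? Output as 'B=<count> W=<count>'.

-- B to move --
(1,0): flips 3 -> legal
(1,1): no bracket -> illegal
(1,2): no bracket -> illegal
(2,0): no bracket -> illegal
(2,2): no bracket -> illegal
(2,3): no bracket -> illegal
(3,0): no bracket -> illegal
(3,1): flips 1 -> legal
(4,1): no bracket -> illegal
(4,2): flips 1 -> legal
(4,5): no bracket -> illegal
(4,6): flips 1 -> legal
(5,2): flips 1 -> legal
(5,6): flips 1 -> legal
(6,5): no bracket -> illegal
(6,6): flips 1 -> legal
B mobility = 7
-- W to move --
(2,2): flips 2 -> legal
(2,3): flips 1 -> legal
(2,4): no bracket -> illegal
(2,5): flips 1 -> legal
(3,5): flips 2 -> legal
(4,2): no bracket -> illegal
(4,5): flips 1 -> legal
(5,1): no bracket -> illegal
(5,2): flips 2 -> legal
(6,1): no bracket -> illegal
(6,3): flips 1 -> legal
(6,5): flips 1 -> legal
(7,1): no bracket -> illegal
(7,2): no bracket -> illegal
(7,3): flips 1 -> legal
(7,4): no bracket -> illegal
(7,5): no bracket -> illegal
W mobility = 9

Answer: B=7 W=9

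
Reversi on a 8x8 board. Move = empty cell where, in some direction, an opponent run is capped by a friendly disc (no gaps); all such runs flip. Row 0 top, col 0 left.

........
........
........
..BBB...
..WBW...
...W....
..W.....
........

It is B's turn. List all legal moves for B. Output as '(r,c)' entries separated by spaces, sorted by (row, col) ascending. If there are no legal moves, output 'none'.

(3,1): no bracket -> illegal
(3,5): no bracket -> illegal
(4,1): flips 1 -> legal
(4,5): flips 1 -> legal
(5,1): flips 1 -> legal
(5,2): flips 1 -> legal
(5,4): flips 1 -> legal
(5,5): flips 1 -> legal
(6,1): no bracket -> illegal
(6,3): flips 1 -> legal
(6,4): no bracket -> illegal
(7,1): no bracket -> illegal
(7,2): no bracket -> illegal
(7,3): no bracket -> illegal

Answer: (4,1) (4,5) (5,1) (5,2) (5,4) (5,5) (6,3)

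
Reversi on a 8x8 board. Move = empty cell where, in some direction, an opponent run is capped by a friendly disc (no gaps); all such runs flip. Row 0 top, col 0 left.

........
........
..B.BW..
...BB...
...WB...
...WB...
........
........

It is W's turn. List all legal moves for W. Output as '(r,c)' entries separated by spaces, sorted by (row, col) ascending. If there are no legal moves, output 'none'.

Answer: (2,3) (3,5) (4,5) (5,5) (6,5)

Derivation:
(1,1): no bracket -> illegal
(1,2): no bracket -> illegal
(1,3): no bracket -> illegal
(1,4): no bracket -> illegal
(1,5): no bracket -> illegal
(2,1): no bracket -> illegal
(2,3): flips 2 -> legal
(3,1): no bracket -> illegal
(3,2): no bracket -> illegal
(3,5): flips 1 -> legal
(4,2): no bracket -> illegal
(4,5): flips 1 -> legal
(5,5): flips 1 -> legal
(6,3): no bracket -> illegal
(6,4): no bracket -> illegal
(6,5): flips 1 -> legal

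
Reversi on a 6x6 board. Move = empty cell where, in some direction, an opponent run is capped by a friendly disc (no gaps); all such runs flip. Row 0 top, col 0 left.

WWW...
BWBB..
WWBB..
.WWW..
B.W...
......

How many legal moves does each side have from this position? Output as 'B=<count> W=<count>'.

Answer: B=5 W=5

Derivation:
-- B to move --
(0,3): no bracket -> illegal
(2,4): no bracket -> illegal
(3,0): flips 2 -> legal
(3,4): no bracket -> illegal
(4,1): flips 1 -> legal
(4,3): flips 3 -> legal
(4,4): flips 1 -> legal
(5,1): no bracket -> illegal
(5,2): flips 2 -> legal
(5,3): no bracket -> illegal
B mobility = 5
-- W to move --
(0,3): flips 3 -> legal
(0,4): flips 2 -> legal
(1,4): flips 3 -> legal
(2,4): flips 3 -> legal
(3,0): no bracket -> illegal
(3,4): flips 2 -> legal
(4,1): no bracket -> illegal
(5,0): no bracket -> illegal
(5,1): no bracket -> illegal
W mobility = 5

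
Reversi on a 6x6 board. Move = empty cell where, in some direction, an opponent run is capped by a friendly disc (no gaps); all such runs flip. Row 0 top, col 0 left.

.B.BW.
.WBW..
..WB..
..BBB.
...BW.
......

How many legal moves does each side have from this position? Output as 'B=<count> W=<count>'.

Answer: B=8 W=4

Derivation:
-- B to move --
(0,0): flips 2 -> legal
(0,2): no bracket -> illegal
(0,5): flips 1 -> legal
(1,0): flips 1 -> legal
(1,4): flips 1 -> legal
(1,5): no bracket -> illegal
(2,0): no bracket -> illegal
(2,1): flips 2 -> legal
(2,4): no bracket -> illegal
(3,1): no bracket -> illegal
(3,5): no bracket -> illegal
(4,5): flips 1 -> legal
(5,3): no bracket -> illegal
(5,4): flips 1 -> legal
(5,5): flips 1 -> legal
B mobility = 8
-- W to move --
(0,0): no bracket -> illegal
(0,2): flips 2 -> legal
(1,0): no bracket -> illegal
(1,4): no bracket -> illegal
(2,1): no bracket -> illegal
(2,4): flips 2 -> legal
(2,5): no bracket -> illegal
(3,1): no bracket -> illegal
(3,5): no bracket -> illegal
(4,1): no bracket -> illegal
(4,2): flips 2 -> legal
(4,5): no bracket -> illegal
(5,2): no bracket -> illegal
(5,3): flips 3 -> legal
(5,4): no bracket -> illegal
W mobility = 4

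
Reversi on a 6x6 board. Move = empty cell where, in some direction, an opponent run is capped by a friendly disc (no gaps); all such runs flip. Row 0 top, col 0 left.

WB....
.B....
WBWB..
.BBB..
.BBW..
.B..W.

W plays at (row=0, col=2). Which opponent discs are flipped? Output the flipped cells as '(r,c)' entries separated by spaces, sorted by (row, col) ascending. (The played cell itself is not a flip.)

Answer: (0,1) (1,1)

Derivation:
Dir NW: edge -> no flip
Dir N: edge -> no flip
Dir NE: edge -> no flip
Dir W: opp run (0,1) capped by W -> flip
Dir E: first cell '.' (not opp) -> no flip
Dir SW: opp run (1,1) capped by W -> flip
Dir S: first cell '.' (not opp) -> no flip
Dir SE: first cell '.' (not opp) -> no flip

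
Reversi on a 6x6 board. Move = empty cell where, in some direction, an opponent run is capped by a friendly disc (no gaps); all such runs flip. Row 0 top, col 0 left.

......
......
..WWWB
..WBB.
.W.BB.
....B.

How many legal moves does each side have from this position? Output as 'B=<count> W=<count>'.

-- B to move --
(1,1): flips 1 -> legal
(1,2): flips 1 -> legal
(1,3): flips 1 -> legal
(1,4): flips 1 -> legal
(1,5): flips 1 -> legal
(2,1): flips 4 -> legal
(3,0): no bracket -> illegal
(3,1): flips 1 -> legal
(3,5): no bracket -> illegal
(4,0): no bracket -> illegal
(4,2): no bracket -> illegal
(5,0): no bracket -> illegal
(5,1): no bracket -> illegal
(5,2): no bracket -> illegal
B mobility = 7
-- W to move --
(1,4): no bracket -> illegal
(1,5): no bracket -> illegal
(3,5): flips 2 -> legal
(4,2): flips 1 -> legal
(4,5): flips 1 -> legal
(5,2): no bracket -> illegal
(5,3): flips 2 -> legal
(5,5): flips 2 -> legal
W mobility = 5

Answer: B=7 W=5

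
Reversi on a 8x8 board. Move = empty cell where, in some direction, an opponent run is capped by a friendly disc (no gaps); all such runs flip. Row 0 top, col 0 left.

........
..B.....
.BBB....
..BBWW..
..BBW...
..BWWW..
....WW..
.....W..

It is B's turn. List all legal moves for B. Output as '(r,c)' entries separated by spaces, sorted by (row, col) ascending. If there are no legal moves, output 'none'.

Answer: (2,5) (3,6) (4,5) (5,6) (6,3) (6,6) (7,6)

Derivation:
(2,4): no bracket -> illegal
(2,5): flips 1 -> legal
(2,6): no bracket -> illegal
(3,6): flips 2 -> legal
(4,5): flips 2 -> legal
(4,6): no bracket -> illegal
(5,6): flips 3 -> legal
(6,2): no bracket -> illegal
(6,3): flips 1 -> legal
(6,6): flips 2 -> legal
(7,3): no bracket -> illegal
(7,4): no bracket -> illegal
(7,6): flips 2 -> legal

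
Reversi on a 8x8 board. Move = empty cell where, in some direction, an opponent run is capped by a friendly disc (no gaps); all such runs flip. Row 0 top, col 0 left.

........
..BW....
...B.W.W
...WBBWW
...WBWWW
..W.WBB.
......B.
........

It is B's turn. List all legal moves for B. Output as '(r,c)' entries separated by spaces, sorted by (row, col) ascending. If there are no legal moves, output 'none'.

Answer: (0,3) (1,4) (1,5) (1,6) (2,2) (2,6) (3,2) (4,2) (5,3) (5,7) (6,1) (6,4)

Derivation:
(0,2): no bracket -> illegal
(0,3): flips 1 -> legal
(0,4): no bracket -> illegal
(1,4): flips 1 -> legal
(1,5): flips 1 -> legal
(1,6): flips 1 -> legal
(1,7): no bracket -> illegal
(2,2): flips 1 -> legal
(2,4): no bracket -> illegal
(2,6): flips 2 -> legal
(3,2): flips 1 -> legal
(4,1): no bracket -> illegal
(4,2): flips 1 -> legal
(5,1): no bracket -> illegal
(5,3): flips 3 -> legal
(5,7): flips 1 -> legal
(6,1): flips 2 -> legal
(6,2): no bracket -> illegal
(6,3): no bracket -> illegal
(6,4): flips 1 -> legal
(6,5): no bracket -> illegal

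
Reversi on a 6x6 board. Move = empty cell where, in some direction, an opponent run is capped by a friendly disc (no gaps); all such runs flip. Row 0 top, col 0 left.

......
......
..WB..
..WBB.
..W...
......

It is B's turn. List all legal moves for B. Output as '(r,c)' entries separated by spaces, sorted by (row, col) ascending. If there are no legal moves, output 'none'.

(1,1): flips 1 -> legal
(1,2): no bracket -> illegal
(1,3): no bracket -> illegal
(2,1): flips 1 -> legal
(3,1): flips 1 -> legal
(4,1): flips 1 -> legal
(4,3): no bracket -> illegal
(5,1): flips 1 -> legal
(5,2): no bracket -> illegal
(5,3): no bracket -> illegal

Answer: (1,1) (2,1) (3,1) (4,1) (5,1)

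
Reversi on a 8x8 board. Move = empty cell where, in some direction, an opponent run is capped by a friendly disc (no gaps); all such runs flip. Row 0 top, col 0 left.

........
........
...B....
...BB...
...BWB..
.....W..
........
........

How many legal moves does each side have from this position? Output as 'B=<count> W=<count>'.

Answer: B=3 W=5

Derivation:
-- B to move --
(3,5): no bracket -> illegal
(4,6): no bracket -> illegal
(5,3): no bracket -> illegal
(5,4): flips 1 -> legal
(5,6): no bracket -> illegal
(6,4): no bracket -> illegal
(6,5): flips 1 -> legal
(6,6): flips 2 -> legal
B mobility = 3
-- W to move --
(1,2): no bracket -> illegal
(1,3): no bracket -> illegal
(1,4): no bracket -> illegal
(2,2): flips 1 -> legal
(2,4): flips 1 -> legal
(2,5): no bracket -> illegal
(3,2): no bracket -> illegal
(3,5): flips 1 -> legal
(3,6): no bracket -> illegal
(4,2): flips 1 -> legal
(4,6): flips 1 -> legal
(5,2): no bracket -> illegal
(5,3): no bracket -> illegal
(5,4): no bracket -> illegal
(5,6): no bracket -> illegal
W mobility = 5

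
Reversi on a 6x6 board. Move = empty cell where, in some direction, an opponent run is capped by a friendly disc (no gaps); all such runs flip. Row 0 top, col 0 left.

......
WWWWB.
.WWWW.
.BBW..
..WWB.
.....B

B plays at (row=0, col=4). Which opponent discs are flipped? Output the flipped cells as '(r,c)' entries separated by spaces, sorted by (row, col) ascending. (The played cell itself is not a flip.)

Dir NW: edge -> no flip
Dir N: edge -> no flip
Dir NE: edge -> no flip
Dir W: first cell '.' (not opp) -> no flip
Dir E: first cell '.' (not opp) -> no flip
Dir SW: opp run (1,3) (2,2) capped by B -> flip
Dir S: first cell 'B' (not opp) -> no flip
Dir SE: first cell '.' (not opp) -> no flip

Answer: (1,3) (2,2)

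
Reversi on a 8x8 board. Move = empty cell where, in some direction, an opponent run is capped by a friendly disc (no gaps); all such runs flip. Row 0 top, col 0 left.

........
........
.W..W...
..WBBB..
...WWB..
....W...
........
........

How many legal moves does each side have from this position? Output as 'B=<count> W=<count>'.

Answer: B=10 W=7

Derivation:
-- B to move --
(1,0): no bracket -> illegal
(1,1): no bracket -> illegal
(1,2): no bracket -> illegal
(1,3): flips 1 -> legal
(1,4): flips 1 -> legal
(1,5): flips 1 -> legal
(2,0): no bracket -> illegal
(2,2): no bracket -> illegal
(2,3): no bracket -> illegal
(2,5): no bracket -> illegal
(3,0): no bracket -> illegal
(3,1): flips 1 -> legal
(4,1): no bracket -> illegal
(4,2): flips 2 -> legal
(5,2): flips 1 -> legal
(5,3): flips 2 -> legal
(5,5): flips 1 -> legal
(6,3): flips 1 -> legal
(6,4): flips 2 -> legal
(6,5): no bracket -> illegal
B mobility = 10
-- W to move --
(2,2): flips 1 -> legal
(2,3): flips 1 -> legal
(2,5): flips 1 -> legal
(2,6): flips 1 -> legal
(3,6): flips 4 -> legal
(4,2): flips 1 -> legal
(4,6): flips 2 -> legal
(5,5): no bracket -> illegal
(5,6): no bracket -> illegal
W mobility = 7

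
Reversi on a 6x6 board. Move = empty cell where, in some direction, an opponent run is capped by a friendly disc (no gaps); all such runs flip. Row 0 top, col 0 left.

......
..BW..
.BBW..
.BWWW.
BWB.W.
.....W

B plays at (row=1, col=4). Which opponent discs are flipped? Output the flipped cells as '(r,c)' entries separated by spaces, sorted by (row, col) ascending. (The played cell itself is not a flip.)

Dir NW: first cell '.' (not opp) -> no flip
Dir N: first cell '.' (not opp) -> no flip
Dir NE: first cell '.' (not opp) -> no flip
Dir W: opp run (1,3) capped by B -> flip
Dir E: first cell '.' (not opp) -> no flip
Dir SW: opp run (2,3) (3,2) (4,1), next='.' -> no flip
Dir S: first cell '.' (not opp) -> no flip
Dir SE: first cell '.' (not opp) -> no flip

Answer: (1,3)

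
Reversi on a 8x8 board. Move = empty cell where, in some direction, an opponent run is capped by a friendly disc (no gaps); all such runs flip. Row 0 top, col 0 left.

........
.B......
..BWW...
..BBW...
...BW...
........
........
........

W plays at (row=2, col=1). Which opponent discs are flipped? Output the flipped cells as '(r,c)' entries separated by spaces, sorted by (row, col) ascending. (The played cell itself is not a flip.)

Answer: (2,2)

Derivation:
Dir NW: first cell '.' (not opp) -> no flip
Dir N: opp run (1,1), next='.' -> no flip
Dir NE: first cell '.' (not opp) -> no flip
Dir W: first cell '.' (not opp) -> no flip
Dir E: opp run (2,2) capped by W -> flip
Dir SW: first cell '.' (not opp) -> no flip
Dir S: first cell '.' (not opp) -> no flip
Dir SE: opp run (3,2) (4,3), next='.' -> no flip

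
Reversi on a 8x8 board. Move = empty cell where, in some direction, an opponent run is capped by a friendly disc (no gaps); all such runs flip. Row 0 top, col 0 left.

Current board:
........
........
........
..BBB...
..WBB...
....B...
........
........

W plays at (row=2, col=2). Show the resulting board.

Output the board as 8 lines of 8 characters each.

Answer: ........
........
..W.....
..WBB...
..WBB...
....B...
........
........

Derivation:
Place W at (2,2); scan 8 dirs for brackets.
Dir NW: first cell '.' (not opp) -> no flip
Dir N: first cell '.' (not opp) -> no flip
Dir NE: first cell '.' (not opp) -> no flip
Dir W: first cell '.' (not opp) -> no flip
Dir E: first cell '.' (not opp) -> no flip
Dir SW: first cell '.' (not opp) -> no flip
Dir S: opp run (3,2) capped by W -> flip
Dir SE: opp run (3,3) (4,4), next='.' -> no flip
All flips: (3,2)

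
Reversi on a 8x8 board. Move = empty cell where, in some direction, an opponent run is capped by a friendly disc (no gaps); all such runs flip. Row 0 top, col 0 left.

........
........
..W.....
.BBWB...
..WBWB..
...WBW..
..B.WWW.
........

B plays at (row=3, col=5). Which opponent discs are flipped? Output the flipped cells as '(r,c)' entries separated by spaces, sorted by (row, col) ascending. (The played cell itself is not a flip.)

Answer: (4,4) (5,3)

Derivation:
Dir NW: first cell '.' (not opp) -> no flip
Dir N: first cell '.' (not opp) -> no flip
Dir NE: first cell '.' (not opp) -> no flip
Dir W: first cell 'B' (not opp) -> no flip
Dir E: first cell '.' (not opp) -> no flip
Dir SW: opp run (4,4) (5,3) capped by B -> flip
Dir S: first cell 'B' (not opp) -> no flip
Dir SE: first cell '.' (not opp) -> no flip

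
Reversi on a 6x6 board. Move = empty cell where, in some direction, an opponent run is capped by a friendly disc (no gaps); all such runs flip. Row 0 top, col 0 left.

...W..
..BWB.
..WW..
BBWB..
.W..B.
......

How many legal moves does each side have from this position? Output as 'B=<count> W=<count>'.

-- B to move --
(0,2): no bracket -> illegal
(0,4): flips 2 -> legal
(1,1): flips 1 -> legal
(2,1): no bracket -> illegal
(2,4): no bracket -> illegal
(3,4): flips 1 -> legal
(4,0): no bracket -> illegal
(4,2): flips 2 -> legal
(4,3): no bracket -> illegal
(5,0): flips 3 -> legal
(5,1): flips 1 -> legal
(5,2): flips 1 -> legal
B mobility = 7
-- W to move --
(0,1): flips 1 -> legal
(0,2): flips 1 -> legal
(0,4): no bracket -> illegal
(0,5): flips 1 -> legal
(1,1): flips 1 -> legal
(1,5): flips 1 -> legal
(2,0): no bracket -> illegal
(2,1): flips 2 -> legal
(2,4): no bracket -> illegal
(2,5): flips 1 -> legal
(3,4): flips 1 -> legal
(3,5): no bracket -> illegal
(4,0): flips 1 -> legal
(4,2): no bracket -> illegal
(4,3): flips 1 -> legal
(4,5): no bracket -> illegal
(5,3): no bracket -> illegal
(5,4): no bracket -> illegal
(5,5): flips 2 -> legal
W mobility = 11

Answer: B=7 W=11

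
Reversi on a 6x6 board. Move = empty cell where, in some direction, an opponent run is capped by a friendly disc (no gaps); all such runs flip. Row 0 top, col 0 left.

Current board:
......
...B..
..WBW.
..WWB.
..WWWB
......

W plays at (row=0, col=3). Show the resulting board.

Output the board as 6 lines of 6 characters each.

Place W at (0,3); scan 8 dirs for brackets.
Dir NW: edge -> no flip
Dir N: edge -> no flip
Dir NE: edge -> no flip
Dir W: first cell '.' (not opp) -> no flip
Dir E: first cell '.' (not opp) -> no flip
Dir SW: first cell '.' (not opp) -> no flip
Dir S: opp run (1,3) (2,3) capped by W -> flip
Dir SE: first cell '.' (not opp) -> no flip
All flips: (1,3) (2,3)

Answer: ...W..
...W..
..WWW.
..WWB.
..WWWB
......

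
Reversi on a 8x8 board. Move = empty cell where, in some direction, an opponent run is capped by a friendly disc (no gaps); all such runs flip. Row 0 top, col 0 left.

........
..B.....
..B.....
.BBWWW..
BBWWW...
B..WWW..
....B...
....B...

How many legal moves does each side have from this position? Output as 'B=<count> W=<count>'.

-- B to move --
(2,3): no bracket -> illegal
(2,4): flips 3 -> legal
(2,5): no bracket -> illegal
(2,6): no bracket -> illegal
(3,6): flips 3 -> legal
(4,5): flips 3 -> legal
(4,6): flips 1 -> legal
(5,1): no bracket -> illegal
(5,2): flips 1 -> legal
(5,6): no bracket -> illegal
(6,2): no bracket -> illegal
(6,3): no bracket -> illegal
(6,5): flips 2 -> legal
(6,6): flips 3 -> legal
B mobility = 7
-- W to move --
(0,1): no bracket -> illegal
(0,2): flips 3 -> legal
(0,3): no bracket -> illegal
(1,1): flips 1 -> legal
(1,3): no bracket -> illegal
(2,0): flips 1 -> legal
(2,1): flips 1 -> legal
(2,3): no bracket -> illegal
(3,0): flips 2 -> legal
(5,1): no bracket -> illegal
(5,2): no bracket -> illegal
(6,0): no bracket -> illegal
(6,1): no bracket -> illegal
(6,3): no bracket -> illegal
(6,5): no bracket -> illegal
(7,3): flips 1 -> legal
(7,5): flips 1 -> legal
W mobility = 7

Answer: B=7 W=7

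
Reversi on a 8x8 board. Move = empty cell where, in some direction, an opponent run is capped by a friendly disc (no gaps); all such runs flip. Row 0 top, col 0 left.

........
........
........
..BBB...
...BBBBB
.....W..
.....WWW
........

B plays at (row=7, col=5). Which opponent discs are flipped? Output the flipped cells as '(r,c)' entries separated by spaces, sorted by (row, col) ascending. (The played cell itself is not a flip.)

Dir NW: first cell '.' (not opp) -> no flip
Dir N: opp run (6,5) (5,5) capped by B -> flip
Dir NE: opp run (6,6), next='.' -> no flip
Dir W: first cell '.' (not opp) -> no flip
Dir E: first cell '.' (not opp) -> no flip
Dir SW: edge -> no flip
Dir S: edge -> no flip
Dir SE: edge -> no flip

Answer: (5,5) (6,5)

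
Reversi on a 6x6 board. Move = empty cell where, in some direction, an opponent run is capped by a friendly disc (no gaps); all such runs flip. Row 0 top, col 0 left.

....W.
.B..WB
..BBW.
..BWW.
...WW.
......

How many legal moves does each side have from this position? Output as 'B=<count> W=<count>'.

-- B to move --
(0,3): no bracket -> illegal
(0,5): flips 1 -> legal
(1,3): flips 1 -> legal
(2,5): flips 1 -> legal
(3,5): flips 2 -> legal
(4,2): flips 2 -> legal
(4,5): flips 1 -> legal
(5,2): no bracket -> illegal
(5,3): flips 2 -> legal
(5,4): flips 1 -> legal
(5,5): flips 2 -> legal
B mobility = 9
-- W to move --
(0,0): flips 2 -> legal
(0,1): no bracket -> illegal
(0,2): no bracket -> illegal
(0,5): no bracket -> illegal
(1,0): no bracket -> illegal
(1,2): flips 1 -> legal
(1,3): flips 1 -> legal
(2,0): no bracket -> illegal
(2,1): flips 3 -> legal
(2,5): no bracket -> illegal
(3,1): flips 1 -> legal
(4,1): flips 2 -> legal
(4,2): no bracket -> illegal
W mobility = 6

Answer: B=9 W=6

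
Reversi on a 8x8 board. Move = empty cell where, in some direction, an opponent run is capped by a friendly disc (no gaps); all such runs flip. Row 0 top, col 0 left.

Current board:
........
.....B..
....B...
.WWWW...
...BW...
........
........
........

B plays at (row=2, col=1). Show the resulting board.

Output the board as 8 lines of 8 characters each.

Answer: ........
.....B..
.B..B...
.WBWW...
...BW...
........
........
........

Derivation:
Place B at (2,1); scan 8 dirs for brackets.
Dir NW: first cell '.' (not opp) -> no flip
Dir N: first cell '.' (not opp) -> no flip
Dir NE: first cell '.' (not opp) -> no flip
Dir W: first cell '.' (not opp) -> no flip
Dir E: first cell '.' (not opp) -> no flip
Dir SW: first cell '.' (not opp) -> no flip
Dir S: opp run (3,1), next='.' -> no flip
Dir SE: opp run (3,2) capped by B -> flip
All flips: (3,2)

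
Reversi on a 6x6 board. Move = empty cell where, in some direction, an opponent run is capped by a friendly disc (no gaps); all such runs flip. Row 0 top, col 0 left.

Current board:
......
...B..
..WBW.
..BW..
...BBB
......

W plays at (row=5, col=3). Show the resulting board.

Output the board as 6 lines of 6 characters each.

Place W at (5,3); scan 8 dirs for brackets.
Dir NW: first cell '.' (not opp) -> no flip
Dir N: opp run (4,3) capped by W -> flip
Dir NE: opp run (4,4), next='.' -> no flip
Dir W: first cell '.' (not opp) -> no flip
Dir E: first cell '.' (not opp) -> no flip
Dir SW: edge -> no flip
Dir S: edge -> no flip
Dir SE: edge -> no flip
All flips: (4,3)

Answer: ......
...B..
..WBW.
..BW..
...WBB
...W..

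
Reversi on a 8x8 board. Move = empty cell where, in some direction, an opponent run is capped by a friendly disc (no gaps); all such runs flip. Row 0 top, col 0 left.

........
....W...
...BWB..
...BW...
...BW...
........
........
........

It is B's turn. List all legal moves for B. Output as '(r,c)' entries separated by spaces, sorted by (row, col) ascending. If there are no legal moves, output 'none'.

(0,3): flips 1 -> legal
(0,4): no bracket -> illegal
(0,5): flips 1 -> legal
(1,3): no bracket -> illegal
(1,5): flips 1 -> legal
(3,5): flips 1 -> legal
(4,5): flips 2 -> legal
(5,3): no bracket -> illegal
(5,4): no bracket -> illegal
(5,5): flips 1 -> legal

Answer: (0,3) (0,5) (1,5) (3,5) (4,5) (5,5)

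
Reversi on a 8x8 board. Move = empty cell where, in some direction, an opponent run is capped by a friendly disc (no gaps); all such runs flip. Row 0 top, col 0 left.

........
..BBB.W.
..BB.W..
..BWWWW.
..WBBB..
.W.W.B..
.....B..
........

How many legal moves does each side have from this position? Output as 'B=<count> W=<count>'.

-- B to move --
(0,5): no bracket -> illegal
(0,6): no bracket -> illegal
(0,7): flips 3 -> legal
(1,5): flips 2 -> legal
(1,7): no bracket -> illegal
(2,4): flips 1 -> legal
(2,6): flips 1 -> legal
(2,7): flips 1 -> legal
(3,1): no bracket -> illegal
(3,7): flips 4 -> legal
(4,0): no bracket -> illegal
(4,1): flips 1 -> legal
(4,6): no bracket -> illegal
(4,7): flips 2 -> legal
(5,0): no bracket -> illegal
(5,2): flips 1 -> legal
(5,4): no bracket -> illegal
(6,0): no bracket -> illegal
(6,1): no bracket -> illegal
(6,2): flips 1 -> legal
(6,3): flips 1 -> legal
(6,4): no bracket -> illegal
B mobility = 11
-- W to move --
(0,1): flips 2 -> legal
(0,2): flips 3 -> legal
(0,3): flips 3 -> legal
(0,4): no bracket -> illegal
(0,5): no bracket -> illegal
(1,1): flips 1 -> legal
(1,5): no bracket -> illegal
(2,1): no bracket -> illegal
(2,4): no bracket -> illegal
(3,1): flips 1 -> legal
(4,1): no bracket -> illegal
(4,6): flips 3 -> legal
(5,2): flips 1 -> legal
(5,4): flips 2 -> legal
(5,6): flips 1 -> legal
(6,4): no bracket -> illegal
(6,6): flips 2 -> legal
(7,4): no bracket -> illegal
(7,5): flips 3 -> legal
(7,6): no bracket -> illegal
W mobility = 11

Answer: B=11 W=11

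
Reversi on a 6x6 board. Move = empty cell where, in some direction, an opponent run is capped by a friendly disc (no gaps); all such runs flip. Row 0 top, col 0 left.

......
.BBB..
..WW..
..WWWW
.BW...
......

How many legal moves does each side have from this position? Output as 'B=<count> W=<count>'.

Answer: B=6 W=7

Derivation:
-- B to move --
(1,4): flips 2 -> legal
(2,1): no bracket -> illegal
(2,4): no bracket -> illegal
(2,5): no bracket -> illegal
(3,1): flips 1 -> legal
(4,3): flips 3 -> legal
(4,4): flips 2 -> legal
(4,5): flips 2 -> legal
(5,1): no bracket -> illegal
(5,2): flips 3 -> legal
(5,3): no bracket -> illegal
B mobility = 6
-- W to move --
(0,0): flips 1 -> legal
(0,1): flips 1 -> legal
(0,2): flips 1 -> legal
(0,3): flips 1 -> legal
(0,4): flips 1 -> legal
(1,0): no bracket -> illegal
(1,4): no bracket -> illegal
(2,0): no bracket -> illegal
(2,1): no bracket -> illegal
(2,4): no bracket -> illegal
(3,0): no bracket -> illegal
(3,1): no bracket -> illegal
(4,0): flips 1 -> legal
(5,0): flips 1 -> legal
(5,1): no bracket -> illegal
(5,2): no bracket -> illegal
W mobility = 7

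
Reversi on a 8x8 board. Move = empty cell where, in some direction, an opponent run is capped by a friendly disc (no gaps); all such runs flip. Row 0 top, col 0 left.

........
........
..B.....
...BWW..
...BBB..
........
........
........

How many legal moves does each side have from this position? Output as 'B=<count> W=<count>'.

-- B to move --
(2,3): flips 1 -> legal
(2,4): flips 1 -> legal
(2,5): flips 2 -> legal
(2,6): flips 1 -> legal
(3,6): flips 2 -> legal
(4,6): no bracket -> illegal
B mobility = 5
-- W to move --
(1,1): no bracket -> illegal
(1,2): no bracket -> illegal
(1,3): no bracket -> illegal
(2,1): no bracket -> illegal
(2,3): no bracket -> illegal
(2,4): no bracket -> illegal
(3,1): no bracket -> illegal
(3,2): flips 1 -> legal
(3,6): no bracket -> illegal
(4,2): no bracket -> illegal
(4,6): no bracket -> illegal
(5,2): flips 1 -> legal
(5,3): flips 1 -> legal
(5,4): flips 1 -> legal
(5,5): flips 1 -> legal
(5,6): flips 1 -> legal
W mobility = 6

Answer: B=5 W=6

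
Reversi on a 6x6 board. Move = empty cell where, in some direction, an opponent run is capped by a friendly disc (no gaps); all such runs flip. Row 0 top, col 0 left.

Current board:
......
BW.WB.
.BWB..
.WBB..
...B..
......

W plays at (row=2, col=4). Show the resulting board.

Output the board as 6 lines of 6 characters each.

Answer: ......
BW.WB.
.BWWW.
.WBB..
...B..
......

Derivation:
Place W at (2,4); scan 8 dirs for brackets.
Dir NW: first cell 'W' (not opp) -> no flip
Dir N: opp run (1,4), next='.' -> no flip
Dir NE: first cell '.' (not opp) -> no flip
Dir W: opp run (2,3) capped by W -> flip
Dir E: first cell '.' (not opp) -> no flip
Dir SW: opp run (3,3), next='.' -> no flip
Dir S: first cell '.' (not opp) -> no flip
Dir SE: first cell '.' (not opp) -> no flip
All flips: (2,3)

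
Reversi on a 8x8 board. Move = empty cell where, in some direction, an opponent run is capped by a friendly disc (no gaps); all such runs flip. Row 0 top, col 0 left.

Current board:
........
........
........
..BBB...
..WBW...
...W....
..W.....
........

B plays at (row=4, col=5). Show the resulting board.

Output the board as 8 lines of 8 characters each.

Answer: ........
........
........
..BBB...
..WBBB..
...W....
..W.....
........

Derivation:
Place B at (4,5); scan 8 dirs for brackets.
Dir NW: first cell 'B' (not opp) -> no flip
Dir N: first cell '.' (not opp) -> no flip
Dir NE: first cell '.' (not opp) -> no flip
Dir W: opp run (4,4) capped by B -> flip
Dir E: first cell '.' (not opp) -> no flip
Dir SW: first cell '.' (not opp) -> no flip
Dir S: first cell '.' (not opp) -> no flip
Dir SE: first cell '.' (not opp) -> no flip
All flips: (4,4)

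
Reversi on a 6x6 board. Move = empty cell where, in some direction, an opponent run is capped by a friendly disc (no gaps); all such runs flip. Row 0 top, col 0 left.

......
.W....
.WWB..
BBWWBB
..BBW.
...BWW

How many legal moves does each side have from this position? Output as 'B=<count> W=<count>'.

Answer: B=8 W=7

Derivation:
-- B to move --
(0,0): no bracket -> illegal
(0,1): flips 2 -> legal
(0,2): no bracket -> illegal
(1,0): flips 2 -> legal
(1,2): flips 3 -> legal
(1,3): flips 1 -> legal
(2,0): flips 2 -> legal
(2,4): flips 1 -> legal
(4,1): flips 1 -> legal
(4,5): flips 1 -> legal
B mobility = 8
-- W to move --
(1,2): no bracket -> illegal
(1,3): flips 1 -> legal
(1,4): flips 1 -> legal
(2,0): no bracket -> illegal
(2,4): flips 2 -> legal
(2,5): no bracket -> illegal
(4,0): flips 1 -> legal
(4,1): flips 3 -> legal
(4,5): no bracket -> illegal
(5,1): flips 1 -> legal
(5,2): flips 2 -> legal
W mobility = 7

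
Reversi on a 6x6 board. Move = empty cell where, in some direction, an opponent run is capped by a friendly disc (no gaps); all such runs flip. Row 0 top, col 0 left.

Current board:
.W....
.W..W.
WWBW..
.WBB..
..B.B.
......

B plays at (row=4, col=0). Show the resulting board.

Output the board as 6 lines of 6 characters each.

Place B at (4,0); scan 8 dirs for brackets.
Dir NW: edge -> no flip
Dir N: first cell '.' (not opp) -> no flip
Dir NE: opp run (3,1) capped by B -> flip
Dir W: edge -> no flip
Dir E: first cell '.' (not opp) -> no flip
Dir SW: edge -> no flip
Dir S: first cell '.' (not opp) -> no flip
Dir SE: first cell '.' (not opp) -> no flip
All flips: (3,1)

Answer: .W....
.W..W.
WWBW..
.BBB..
B.B.B.
......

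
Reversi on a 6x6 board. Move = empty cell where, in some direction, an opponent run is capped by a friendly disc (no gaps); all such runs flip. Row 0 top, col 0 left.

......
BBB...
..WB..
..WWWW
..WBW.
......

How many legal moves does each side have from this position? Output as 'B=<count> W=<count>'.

Answer: B=6 W=9

Derivation:
-- B to move --
(1,3): no bracket -> illegal
(2,1): flips 2 -> legal
(2,4): no bracket -> illegal
(2,5): flips 1 -> legal
(3,1): no bracket -> illegal
(4,1): flips 2 -> legal
(4,5): flips 2 -> legal
(5,1): no bracket -> illegal
(5,2): flips 3 -> legal
(5,3): no bracket -> illegal
(5,4): no bracket -> illegal
(5,5): flips 3 -> legal
B mobility = 6
-- W to move --
(0,0): flips 1 -> legal
(0,1): flips 2 -> legal
(0,2): flips 1 -> legal
(0,3): no bracket -> illegal
(1,3): flips 1 -> legal
(1,4): flips 1 -> legal
(2,0): no bracket -> illegal
(2,1): no bracket -> illegal
(2,4): flips 1 -> legal
(5,2): flips 1 -> legal
(5,3): flips 1 -> legal
(5,4): flips 1 -> legal
W mobility = 9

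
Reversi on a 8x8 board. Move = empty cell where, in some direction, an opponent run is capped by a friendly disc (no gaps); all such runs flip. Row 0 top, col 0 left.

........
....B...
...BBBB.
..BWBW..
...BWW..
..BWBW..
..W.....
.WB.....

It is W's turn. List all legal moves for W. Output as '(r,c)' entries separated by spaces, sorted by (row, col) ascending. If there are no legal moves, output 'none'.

Answer: (0,4) (1,2) (1,3) (1,5) (1,7) (3,1) (4,2) (5,1) (6,3) (6,4) (7,3)

Derivation:
(0,3): no bracket -> illegal
(0,4): flips 3 -> legal
(0,5): no bracket -> illegal
(1,2): flips 2 -> legal
(1,3): flips 2 -> legal
(1,5): flips 2 -> legal
(1,6): no bracket -> illegal
(1,7): flips 1 -> legal
(2,1): no bracket -> illegal
(2,2): no bracket -> illegal
(2,7): no bracket -> illegal
(3,1): flips 1 -> legal
(3,6): no bracket -> illegal
(3,7): no bracket -> illegal
(4,1): no bracket -> illegal
(4,2): flips 2 -> legal
(5,1): flips 1 -> legal
(6,1): no bracket -> illegal
(6,3): flips 1 -> legal
(6,4): flips 1 -> legal
(6,5): no bracket -> illegal
(7,3): flips 1 -> legal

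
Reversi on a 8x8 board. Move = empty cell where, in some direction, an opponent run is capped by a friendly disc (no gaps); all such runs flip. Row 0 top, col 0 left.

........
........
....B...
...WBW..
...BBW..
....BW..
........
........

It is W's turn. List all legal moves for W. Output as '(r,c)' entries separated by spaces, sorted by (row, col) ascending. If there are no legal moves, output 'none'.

(1,3): flips 1 -> legal
(1,4): no bracket -> illegal
(1,5): flips 1 -> legal
(2,3): flips 1 -> legal
(2,5): no bracket -> illegal
(3,2): no bracket -> illegal
(4,2): flips 2 -> legal
(5,2): no bracket -> illegal
(5,3): flips 3 -> legal
(6,3): flips 1 -> legal
(6,4): no bracket -> illegal
(6,5): no bracket -> illegal

Answer: (1,3) (1,5) (2,3) (4,2) (5,3) (6,3)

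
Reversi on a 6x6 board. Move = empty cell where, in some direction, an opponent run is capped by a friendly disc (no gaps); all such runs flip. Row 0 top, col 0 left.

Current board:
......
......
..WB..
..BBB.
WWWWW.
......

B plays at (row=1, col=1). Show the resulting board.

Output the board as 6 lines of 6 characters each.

Answer: ......
.B....
..BB..
..BBB.
WWWWW.
......

Derivation:
Place B at (1,1); scan 8 dirs for brackets.
Dir NW: first cell '.' (not opp) -> no flip
Dir N: first cell '.' (not opp) -> no flip
Dir NE: first cell '.' (not opp) -> no flip
Dir W: first cell '.' (not opp) -> no flip
Dir E: first cell '.' (not opp) -> no flip
Dir SW: first cell '.' (not opp) -> no flip
Dir S: first cell '.' (not opp) -> no flip
Dir SE: opp run (2,2) capped by B -> flip
All flips: (2,2)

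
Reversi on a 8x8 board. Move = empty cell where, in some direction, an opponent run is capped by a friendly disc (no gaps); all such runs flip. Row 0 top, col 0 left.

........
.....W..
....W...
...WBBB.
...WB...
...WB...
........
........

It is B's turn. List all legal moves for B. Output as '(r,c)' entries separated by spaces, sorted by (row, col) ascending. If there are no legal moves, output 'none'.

(0,4): no bracket -> illegal
(0,5): no bracket -> illegal
(0,6): no bracket -> illegal
(1,3): flips 1 -> legal
(1,4): flips 1 -> legal
(1,6): no bracket -> illegal
(2,2): flips 1 -> legal
(2,3): no bracket -> illegal
(2,5): no bracket -> illegal
(2,6): no bracket -> illegal
(3,2): flips 2 -> legal
(4,2): flips 1 -> legal
(5,2): flips 2 -> legal
(6,2): flips 1 -> legal
(6,3): no bracket -> illegal
(6,4): no bracket -> illegal

Answer: (1,3) (1,4) (2,2) (3,2) (4,2) (5,2) (6,2)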